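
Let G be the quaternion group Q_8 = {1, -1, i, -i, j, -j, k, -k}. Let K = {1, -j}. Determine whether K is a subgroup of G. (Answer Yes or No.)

No

-j ∈ K but its inverse j ∉ K, so K is not a subgroup.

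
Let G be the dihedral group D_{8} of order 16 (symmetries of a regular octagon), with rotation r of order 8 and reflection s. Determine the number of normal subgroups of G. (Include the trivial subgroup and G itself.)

7

G has 19 subgroups. Checking conjugation-invariance by order — order 1: 1/1 normal; order 2: 1/9 normal; order 4: 1/5 normal; order 8: 3/3 normal; order 16: 1/1 normal.
Total normal subgroups: 7.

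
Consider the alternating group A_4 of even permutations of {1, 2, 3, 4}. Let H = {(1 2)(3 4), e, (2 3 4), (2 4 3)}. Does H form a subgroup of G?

Closure fails: (2 4 3) ∘ (1 2)(3 4) = (1 4 2) ∉ H. So H is not a subgroup.

No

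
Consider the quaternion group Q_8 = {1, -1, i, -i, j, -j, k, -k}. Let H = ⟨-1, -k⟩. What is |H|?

|⟨-1⟩| = 2 and |⟨-k⟩| = 4, so |H| is a multiple of lcm(2, 4) = 4 and divides |G| = 8.
Closing under the operation: H = {1, -1, k, -k}, so |H| = 4.

4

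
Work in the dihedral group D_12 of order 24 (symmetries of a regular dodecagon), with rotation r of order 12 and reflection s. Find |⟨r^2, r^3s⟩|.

12

|⟨r^2⟩| = 6 and |⟨r^3s⟩| = 2, so |H| is a multiple of lcm(6, 2) = 6 and divides |G| = 24.
Closing under the operation: H = {e, r^2, r^4, r^6, r^8, r^10, rs, r^3s, r^5s, r^7s, r^9s, r^11s}, so |H| = 12.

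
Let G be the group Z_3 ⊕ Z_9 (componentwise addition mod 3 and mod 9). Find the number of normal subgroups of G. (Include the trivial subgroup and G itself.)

10

G is abelian, so every subgroup is normal.
G has 10 subgroups in total, hence 10 normal subgroups.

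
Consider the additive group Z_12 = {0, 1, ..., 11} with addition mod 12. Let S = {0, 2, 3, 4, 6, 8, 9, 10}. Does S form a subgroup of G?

No

|S| = 8 does not divide |G| = 12, so by Lagrange S is not a subgroup.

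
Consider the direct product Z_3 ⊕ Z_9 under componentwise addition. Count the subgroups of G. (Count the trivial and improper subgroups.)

10

|G| = 27, so by Lagrange every subgroup order divides 27. Divisors: 1, 3, 9, 27.
Subgroups by order — order 1: 1; order 3: 4; order 9: 4; order 27: 1.
Total: 1 + 4 + 4 + 1 = 10.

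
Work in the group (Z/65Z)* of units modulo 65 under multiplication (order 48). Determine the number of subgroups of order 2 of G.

|G| = 48 and 2 | 48, so subgroups of order 2 are possible by Lagrange.
The subgroups of order 2 are: {1, 14}; {1, 51}; {1, 64}.
So G has 3 subgroups of order 2.

3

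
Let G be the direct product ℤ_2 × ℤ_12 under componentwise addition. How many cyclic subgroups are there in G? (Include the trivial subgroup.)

A cyclic subgroup of order d is generated by each of its φ(d) elements of order d, so the cyclic subgroups of order d number (#elements of order d)/φ(d).
Cyclic subgroups by order — order 1: 1; order 2: 3; order 3: 1; order 4: 2; order 6: 3; order 12: 2.
Total: 12.

12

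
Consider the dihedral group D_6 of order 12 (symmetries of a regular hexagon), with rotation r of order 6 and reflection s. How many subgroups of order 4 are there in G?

|G| = 12 and 4 | 12, so subgroups of order 4 are possible by Lagrange.
The subgroups of order 4 are: {e, r^3, r^2s, r^5s}; {e, r^3, s, r^3s}; {e, r^3, rs, r^4s}.
So G has 3 subgroups of order 4.

3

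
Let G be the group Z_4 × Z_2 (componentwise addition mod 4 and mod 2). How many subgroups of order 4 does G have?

|G| = 8 and 4 | 8, so subgroups of order 4 are possible by Lagrange.
The subgroups of order 4 are: {(0,0), (0,1), (2,0), (2,1)}; {(0,0), (1,0), (2,0), (3,0)}; {(0,0), (1,1), (2,0), (3,1)}.
So G has 3 subgroups of order 4.

3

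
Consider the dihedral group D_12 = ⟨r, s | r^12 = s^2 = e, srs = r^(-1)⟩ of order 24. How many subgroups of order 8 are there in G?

3

|G| = 24 and 8 | 24, so subgroups of order 8 are possible by Lagrange.
The subgroups of order 8 are: {e, r^3, r^6, r^9, rs, r^4s, r^7s, r^10s}; {e, r^3, r^6, r^9, r^2s, r^5s, r^8s, r^11s}; {e, r^3, r^6, r^9, s, r^3s, r^6s, r^9s}.
So G has 3 subgroups of order 8.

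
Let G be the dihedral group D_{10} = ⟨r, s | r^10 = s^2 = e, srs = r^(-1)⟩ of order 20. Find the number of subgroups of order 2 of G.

|G| = 20 and 2 | 20, so subgroups of order 2 are possible by Lagrange.
The subgroups of order 2 are: {e, r^2s}; {e, r^3s}; {e, r^4s}; {e, r^5}; … (11 in all).
So G has 11 subgroups of order 2.

11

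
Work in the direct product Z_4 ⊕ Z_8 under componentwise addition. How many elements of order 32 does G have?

An element (a,b) has order lcm(ord(a), ord(b)); count pairs with lcm equal to 32.
Enumerating gives 0 such elements.

0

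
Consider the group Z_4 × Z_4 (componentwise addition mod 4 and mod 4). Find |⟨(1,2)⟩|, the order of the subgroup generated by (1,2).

4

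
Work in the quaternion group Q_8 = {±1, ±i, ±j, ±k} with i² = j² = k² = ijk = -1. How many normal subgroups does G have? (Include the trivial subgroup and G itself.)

6

G has 6 subgroups. Checking conjugation-invariance by order — order 1: 1/1 normal; order 2: 1/1 normal; order 4: 3/3 normal; order 8: 1/1 normal.
Total normal subgroups: 6.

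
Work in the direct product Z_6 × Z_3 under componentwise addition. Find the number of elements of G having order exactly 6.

An element (a,b) has order lcm(ord(a), ord(b)); count pairs with lcm equal to 6.
Enumerating gives 8 such elements.

8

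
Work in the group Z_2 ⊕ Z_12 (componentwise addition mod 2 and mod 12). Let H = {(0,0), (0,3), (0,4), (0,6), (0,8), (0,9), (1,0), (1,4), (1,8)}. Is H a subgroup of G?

No

|H| = 9 does not divide |G| = 24, so by Lagrange H is not a subgroup.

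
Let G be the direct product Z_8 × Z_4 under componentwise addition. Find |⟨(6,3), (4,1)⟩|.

|⟨(6,3)⟩| = 4 and |⟨(4,1)⟩| = 4, so |H| is a multiple of lcm(4, 4) = 4 and divides |G| = 32.
Closing under the operation: H = {(0,0), (0,1), (0,2), (0,3), (2,0), (2,1), (2,2), (2,3), (4,0), (4,1), (4,2), (4,3), (6,0), (6,1), (6,2), (6,3)}, so |H| = 16.

16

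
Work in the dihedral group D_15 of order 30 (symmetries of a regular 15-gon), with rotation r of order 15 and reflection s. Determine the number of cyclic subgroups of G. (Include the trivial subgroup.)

19

Each element a generates a cyclic subgroup ⟨a⟩; distinct elements may generate the same one (a cyclic group of order d has φ(d) generators).
Cyclic subgroups by order — order 1: 1; order 2: 15; order 3: 1; order 5: 1; order 15: 1.
Total: 19.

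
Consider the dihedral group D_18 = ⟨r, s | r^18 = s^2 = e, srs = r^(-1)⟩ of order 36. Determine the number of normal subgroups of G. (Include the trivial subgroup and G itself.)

G has 45 subgroups. Checking conjugation-invariance by order — order 1: 1/1 normal; order 2: 1/19 normal; order 3: 1/1 normal; order 4: 0/9 normal; order 6: 1/7 normal; order 9: 1/1 normal; order 12: 0/3 normal; order 18: 3/3 normal; order 36: 1/1 normal.
Total normal subgroups: 9.

9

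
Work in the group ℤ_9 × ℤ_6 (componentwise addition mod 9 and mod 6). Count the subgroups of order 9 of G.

|G| = 54 and 9 | 54, so subgroups of order 9 are possible by Lagrange.
The subgroups of order 9 are: {(0,0), (0,2), (0,4), (3,0), (3,2), (3,4), (6,0), (6,2), (6,4)}; {(0,0), (1,0), (2,0), (3,0), (4,0), (5,0), (6,0), (7,0), (8,0)}; {(0,0), (1,2), (2,4), (3,0), (4,2), (5,4), (6,0), (7,2), (8,4)}; {(0,0), (1,4), (2,2), (3,0), (4,4), (5,2), (6,0), (7,4), (8,2)}.
So G has 4 subgroups of order 9.

4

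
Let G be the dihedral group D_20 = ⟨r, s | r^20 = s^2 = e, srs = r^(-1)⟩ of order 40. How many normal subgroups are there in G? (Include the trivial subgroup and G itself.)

G has 48 subgroups. Checking conjugation-invariance by order — order 1: 1/1 normal; order 2: 1/21 normal; order 4: 1/11 normal; order 5: 1/1 normal; order 8: 0/5 normal; order 10: 1/5 normal; order 20: 3/3 normal; order 40: 1/1 normal.
Total normal subgroups: 9.

9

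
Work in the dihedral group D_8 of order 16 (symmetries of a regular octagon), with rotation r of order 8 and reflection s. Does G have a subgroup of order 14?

No

14 does not divide |G| = 16, so by Lagrange no subgroup of order 14 exists.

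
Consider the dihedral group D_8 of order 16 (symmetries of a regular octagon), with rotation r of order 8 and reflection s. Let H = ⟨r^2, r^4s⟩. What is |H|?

8

|⟨r^2⟩| = 4 and |⟨r^4s⟩| = 2, so |H| is a multiple of lcm(4, 2) = 4 and divides |G| = 16.
Closing under the operation: H = {e, r^2, r^4, r^6, s, r^2s, r^4s, r^6s}, so |H| = 8.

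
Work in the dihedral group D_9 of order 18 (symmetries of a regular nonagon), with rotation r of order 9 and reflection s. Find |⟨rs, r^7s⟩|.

|⟨rs⟩| = 2 and |⟨r^7s⟩| = 2, so |H| is a multiple of lcm(2, 2) = 2 and divides |G| = 18.
Closing under the operation: H = {e, r^3, r^6, rs, r^4s, r^7s}, so |H| = 6.

6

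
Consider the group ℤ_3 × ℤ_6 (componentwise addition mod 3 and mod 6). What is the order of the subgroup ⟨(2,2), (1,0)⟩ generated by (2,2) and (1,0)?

9

|⟨(2,2)⟩| = 3 and |⟨(1,0)⟩| = 3, so |H| is a multiple of lcm(3, 3) = 3 and divides |G| = 18.
Closing under the operation: H = {(0,0), (0,2), (0,4), (1,0), (1,2), (1,4), (2,0), (2,2), (2,4)}, so |H| = 9.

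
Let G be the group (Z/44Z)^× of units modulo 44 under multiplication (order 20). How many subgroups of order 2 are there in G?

|G| = 20 and 2 | 20, so subgroups of order 2 are possible by Lagrange.
The subgroups of order 2 are: {1, 21}; {1, 23}; {1, 43}.
So G has 3 subgroups of order 2.

3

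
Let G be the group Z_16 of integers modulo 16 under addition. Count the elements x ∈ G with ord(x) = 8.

4

In a cyclic group of order 16, the number of elements of order d (for d | 16) is φ(d).
φ(8) = 4.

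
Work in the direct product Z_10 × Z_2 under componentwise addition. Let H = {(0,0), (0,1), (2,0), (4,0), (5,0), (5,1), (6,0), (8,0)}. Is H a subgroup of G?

No

|H| = 8 does not divide |G| = 20, so by Lagrange H is not a subgroup.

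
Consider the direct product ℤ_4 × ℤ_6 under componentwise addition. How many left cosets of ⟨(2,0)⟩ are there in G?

12

|⟨(2,0)⟩| = 2 and |G| = 24.
By Lagrange, [G : H] = |G|/|H| = 24/2 = 12.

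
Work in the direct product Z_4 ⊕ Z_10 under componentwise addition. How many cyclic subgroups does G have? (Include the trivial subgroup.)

12

Each element a generates a cyclic subgroup ⟨a⟩; distinct elements may generate the same one (a cyclic group of order d has φ(d) generators).
Cyclic subgroups by order — order 1: 1; order 2: 3; order 4: 2; order 5: 1; order 10: 3; order 20: 2.
Total: 12.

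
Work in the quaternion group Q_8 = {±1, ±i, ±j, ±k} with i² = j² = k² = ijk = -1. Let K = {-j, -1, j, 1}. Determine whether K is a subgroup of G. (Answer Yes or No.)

|K| = 4 divides |G| = 8, consistent with Lagrange.
K contains the identity, every element's inverse is in K, and K is closed under ·: it is a subgroup.
In fact K = ⟨j⟩.

Yes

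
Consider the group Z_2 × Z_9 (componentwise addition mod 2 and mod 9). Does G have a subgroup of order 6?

Yes

6 | 18. A subgroup of order 6 is {(0,0), (0,3), (0,6), (1,0), (1,3), (1,6)}.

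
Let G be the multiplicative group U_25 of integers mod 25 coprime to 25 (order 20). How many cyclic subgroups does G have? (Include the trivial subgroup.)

Each element a generates a cyclic subgroup ⟨a⟩; distinct elements may generate the same one (a cyclic group of order d has φ(d) generators).
Cyclic subgroups by order — order 1: 1; order 2: 1; order 4: 1; order 5: 1; order 10: 1; order 20: 1.
Total: 6.

6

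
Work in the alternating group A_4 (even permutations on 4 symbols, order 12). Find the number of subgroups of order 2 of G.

|G| = 12 and 2 | 12, so subgroups of order 2 are possible by Lagrange.
The subgroups of order 2 are: {e, (1 2)(3 4)}; {e, (1 3)(2 4)}; {e, (1 4)(2 3)}.
So G has 3 subgroups of order 2.

3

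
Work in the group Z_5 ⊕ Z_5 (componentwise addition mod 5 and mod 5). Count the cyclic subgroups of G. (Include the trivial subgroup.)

A cyclic subgroup of order d is generated by each of its φ(d) elements of order d, so the cyclic subgroups of order d number (#elements of order d)/φ(d).
Cyclic subgroups by order — order 1: 1; order 5: 6.
Total: 7.

7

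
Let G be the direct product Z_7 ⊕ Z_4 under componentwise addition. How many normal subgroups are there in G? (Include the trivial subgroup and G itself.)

6

G is abelian, so every subgroup is normal.
G has 6 subgroups in total, hence 6 normal subgroups.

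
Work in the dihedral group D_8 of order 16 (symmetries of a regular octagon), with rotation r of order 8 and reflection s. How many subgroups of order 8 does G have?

|G| = 16 and 8 | 16, so subgroups of order 8 are possible by Lagrange.
The subgroups of order 8 are: {e, r, r^2, r^3, r^4, r^5, r^6, r^7}; {e, r^2, r^4, r^6, s, r^2s, r^4s, r^6s}; {e, r^2, r^4, r^6, rs, r^3s, r^5s, r^7s}.
So G has 3 subgroups of order 8.

3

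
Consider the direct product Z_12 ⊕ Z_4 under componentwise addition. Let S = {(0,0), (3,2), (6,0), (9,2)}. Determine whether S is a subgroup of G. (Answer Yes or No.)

Yes

|S| = 4 divides |G| = 48, consistent with Lagrange.
S contains the identity, every element's inverse is in S, and S is closed under +: it is a subgroup.
In fact S = ⟨(3,2)⟩.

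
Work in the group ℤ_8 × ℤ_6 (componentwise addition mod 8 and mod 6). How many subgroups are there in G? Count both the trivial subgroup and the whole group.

22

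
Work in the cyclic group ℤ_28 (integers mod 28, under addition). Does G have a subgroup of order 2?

Yes

2 | 28. A subgroup of order 2 is {0, 14}.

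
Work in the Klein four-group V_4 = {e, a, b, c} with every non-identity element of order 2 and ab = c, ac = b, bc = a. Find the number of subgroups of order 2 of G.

|G| = 4 and 2 | 4, so subgroups of order 2 are possible by Lagrange.
The subgroups of order 2 are: {e, a}; {e, b}; {e, c}.
So G has 3 subgroups of order 2.

3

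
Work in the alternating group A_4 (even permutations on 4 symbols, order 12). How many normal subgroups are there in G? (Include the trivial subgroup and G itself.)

3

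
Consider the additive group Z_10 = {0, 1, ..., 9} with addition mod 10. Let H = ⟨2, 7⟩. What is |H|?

|⟨2⟩| = 5 and |⟨7⟩| = 10, so |H| is a multiple of lcm(5, 10) = 10 and divides |G| = 10.
Closing {2, 7} under the group operation gives all of G, so |H| = 10.

10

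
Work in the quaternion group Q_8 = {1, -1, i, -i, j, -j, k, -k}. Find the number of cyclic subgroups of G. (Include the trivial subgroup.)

Each element a generates a cyclic subgroup ⟨a⟩; distinct elements may generate the same one (a cyclic group of order d has φ(d) generators).
Cyclic subgroups by order — order 1: 1; order 2: 1; order 4: 3.
Total: 5.

5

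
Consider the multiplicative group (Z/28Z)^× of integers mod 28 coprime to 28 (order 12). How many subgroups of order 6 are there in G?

3

|G| = 12 and 6 | 12, so subgroups of order 6 are possible by Lagrange.
The subgroups of order 6 are: {1, 9, 11, 15, 23, 25}; {1, 5, 9, 13, 17, 25}; {1, 3, 9, 19, 25, 27}.
So G has 3 subgroups of order 6.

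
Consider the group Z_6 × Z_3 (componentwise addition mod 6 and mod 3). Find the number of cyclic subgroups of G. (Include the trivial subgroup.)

10

A cyclic subgroup of order d is generated by each of its φ(d) elements of order d, so the cyclic subgroups of order d number (#elements of order d)/φ(d).
Cyclic subgroups by order — order 1: 1; order 2: 1; order 3: 4; order 6: 4.
Total: 10.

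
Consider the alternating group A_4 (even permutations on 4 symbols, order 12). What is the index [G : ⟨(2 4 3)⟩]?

|⟨(2 4 3)⟩| = 3 and |G| = 12.
By Lagrange, [G : H] = |G|/|H| = 12/3 = 4.

4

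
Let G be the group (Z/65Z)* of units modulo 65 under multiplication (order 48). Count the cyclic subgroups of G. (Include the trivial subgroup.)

20

Each element a generates a cyclic subgroup ⟨a⟩; distinct elements may generate the same one (a cyclic group of order d has φ(d) generators).
Cyclic subgroups by order — order 1: 1; order 2: 3; order 3: 1; order 4: 6; order 6: 3; order 12: 6.
Total: 20.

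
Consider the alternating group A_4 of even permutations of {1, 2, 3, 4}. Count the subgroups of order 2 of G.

3

|G| = 12 and 2 | 12, so subgroups of order 2 are possible by Lagrange.
The subgroups of order 2 are: {e, (1 2)(3 4)}; {e, (1 3)(2 4)}; {e, (1 4)(2 3)}.
So G has 3 subgroups of order 2.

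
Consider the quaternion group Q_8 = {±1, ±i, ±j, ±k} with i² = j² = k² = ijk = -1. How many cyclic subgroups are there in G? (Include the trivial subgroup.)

Group the elements of G by the cyclic subgroup they generate; each cyclic subgroup of order d accounts for φ(d) elements.
Cyclic subgroups by order — order 1: 1; order 2: 1; order 4: 3.
Total: 5.

5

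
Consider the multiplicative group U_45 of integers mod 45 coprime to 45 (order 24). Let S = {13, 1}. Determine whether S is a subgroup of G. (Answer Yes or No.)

No

13 ∈ S but its inverse 7 ∉ S, so S is not a subgroup.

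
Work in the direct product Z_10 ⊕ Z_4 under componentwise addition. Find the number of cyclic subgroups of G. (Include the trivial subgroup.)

A cyclic subgroup of order d is generated by each of its φ(d) elements of order d, so the cyclic subgroups of order d number (#elements of order d)/φ(d).
Cyclic subgroups by order — order 1: 1; order 2: 3; order 4: 2; order 5: 1; order 10: 3; order 20: 2.
Total: 12.

12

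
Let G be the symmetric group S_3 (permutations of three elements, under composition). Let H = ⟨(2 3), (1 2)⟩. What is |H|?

6

|⟨(2 3)⟩| = 2 and |⟨(1 2)⟩| = 2, so |H| is a multiple of lcm(2, 2) = 2 and divides |G| = 6.
Closing {(2 3), (1 2)} under the group operation gives all of G, so |H| = 6.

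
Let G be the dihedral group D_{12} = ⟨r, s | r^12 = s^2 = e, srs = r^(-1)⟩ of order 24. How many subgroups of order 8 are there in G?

3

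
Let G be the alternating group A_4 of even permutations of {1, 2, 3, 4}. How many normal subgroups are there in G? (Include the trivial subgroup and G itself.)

G has 10 subgroups. Checking conjugation-invariance by order — order 1: 1/1 normal; order 2: 0/3 normal; order 3: 0/4 normal; order 4: 1/1 normal; order 12: 1/1 normal.
Total normal subgroups: 3.

3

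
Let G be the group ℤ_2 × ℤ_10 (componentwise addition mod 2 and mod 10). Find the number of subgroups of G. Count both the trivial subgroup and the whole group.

|G| = 20, so by Lagrange every subgroup order divides 20. Divisors: 1, 2, 4, 5, 10, 20.
Subgroups by order — order 1: 1; order 2: 3; order 4: 1; order 5: 1; order 10: 3; order 20: 1.
Total: 1 + 3 + 1 + 1 + 3 + 1 = 10.

10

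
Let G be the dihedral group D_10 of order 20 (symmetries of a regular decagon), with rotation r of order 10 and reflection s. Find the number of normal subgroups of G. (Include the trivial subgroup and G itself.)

G has 22 subgroups. Checking conjugation-invariance by order — order 1: 1/1 normal; order 2: 1/11 normal; order 4: 0/5 normal; order 5: 1/1 normal; order 10: 3/3 normal; order 20: 1/1 normal.
Total normal subgroups: 7.

7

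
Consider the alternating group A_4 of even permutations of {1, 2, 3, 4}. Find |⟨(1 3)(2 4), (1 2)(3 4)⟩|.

4

|⟨(1 3)(2 4)⟩| = 2 and |⟨(1 2)(3 4)⟩| = 2, so |H| is a multiple of lcm(2, 2) = 2 and divides |G| = 12.
Closing under the operation: H = {e, (1 2)(3 4), (1 3)(2 4), (1 4)(2 3)}, so |H| = 4.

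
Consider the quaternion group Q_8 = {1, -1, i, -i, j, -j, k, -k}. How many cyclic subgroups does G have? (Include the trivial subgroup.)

Group the elements of G by the cyclic subgroup they generate; each cyclic subgroup of order d accounts for φ(d) elements.
Cyclic subgroups by order — order 1: 1; order 2: 1; order 4: 3.
Total: 5.

5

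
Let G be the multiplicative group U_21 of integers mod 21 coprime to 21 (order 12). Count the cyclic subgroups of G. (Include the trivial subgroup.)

8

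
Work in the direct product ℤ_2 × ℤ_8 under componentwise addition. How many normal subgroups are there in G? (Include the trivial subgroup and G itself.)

11

G is abelian, so every subgroup is normal.
G has 11 subgroups in total, hence 11 normal subgroups.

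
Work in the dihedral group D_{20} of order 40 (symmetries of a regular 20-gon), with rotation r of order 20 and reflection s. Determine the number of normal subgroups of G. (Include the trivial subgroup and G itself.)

9

G has 48 subgroups. Checking conjugation-invariance by order — order 1: 1/1 normal; order 2: 1/21 normal; order 4: 1/11 normal; order 5: 1/1 normal; order 8: 0/5 normal; order 10: 1/5 normal; order 20: 3/3 normal; order 40: 1/1 normal.
Total normal subgroups: 9.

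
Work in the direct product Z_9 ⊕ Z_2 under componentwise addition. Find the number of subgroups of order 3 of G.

1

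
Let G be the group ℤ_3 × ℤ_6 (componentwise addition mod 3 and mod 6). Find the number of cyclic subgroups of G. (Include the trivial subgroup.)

Each element a generates a cyclic subgroup ⟨a⟩; distinct elements may generate the same one (a cyclic group of order d has φ(d) generators).
Cyclic subgroups by order — order 1: 1; order 2: 1; order 3: 4; order 6: 4.
Total: 10.

10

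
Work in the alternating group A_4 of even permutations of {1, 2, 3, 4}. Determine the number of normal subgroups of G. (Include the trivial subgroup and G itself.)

3

G has 10 subgroups. Checking conjugation-invariance by order — order 1: 1/1 normal; order 2: 0/3 normal; order 3: 0/4 normal; order 4: 1/1 normal; order 12: 1/1 normal.
Total normal subgroups: 3.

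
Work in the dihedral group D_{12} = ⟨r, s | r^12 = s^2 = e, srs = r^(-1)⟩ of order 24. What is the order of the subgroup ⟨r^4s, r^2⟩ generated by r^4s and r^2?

|⟨r^4s⟩| = 2 and |⟨r^2⟩| = 6, so |H| is a multiple of lcm(2, 6) = 6 and divides |G| = 24.
Closing under the operation: H = {e, r^2, r^4, r^6, r^8, r^10, s, r^2s, r^4s, r^6s, r^8s, r^10s}, so |H| = 12.

12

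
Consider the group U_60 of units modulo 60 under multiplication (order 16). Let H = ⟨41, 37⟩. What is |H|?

8

|⟨41⟩| = 2 and |⟨37⟩| = 4, so |H| is a multiple of lcm(2, 4) = 4 and divides |G| = 16.
Closing under the operation: H = {1, 13, 17, 29, 37, 41, 49, 53}, so |H| = 8.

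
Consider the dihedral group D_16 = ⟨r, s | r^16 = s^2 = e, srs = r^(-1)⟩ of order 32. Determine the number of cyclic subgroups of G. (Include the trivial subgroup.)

A cyclic subgroup of order d is generated by each of its φ(d) elements of order d, so the cyclic subgroups of order d number (#elements of order d)/φ(d).
Cyclic subgroups by order — order 1: 1; order 2: 17; order 4: 1; order 8: 1; order 16: 1.
Total: 21.

21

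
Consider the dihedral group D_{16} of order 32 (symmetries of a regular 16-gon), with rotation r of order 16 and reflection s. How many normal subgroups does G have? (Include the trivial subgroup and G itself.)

8

G has 36 subgroups. Checking conjugation-invariance by order — order 1: 1/1 normal; order 2: 1/17 normal; order 4: 1/9 normal; order 8: 1/5 normal; order 16: 3/3 normal; order 32: 1/1 normal.
Total normal subgroups: 8.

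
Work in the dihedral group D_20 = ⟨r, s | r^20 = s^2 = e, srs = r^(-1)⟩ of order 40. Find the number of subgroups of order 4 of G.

11

|G| = 40 and 4 | 40, so subgroups of order 4 are possible by Lagrange.
The subgroups of order 4 are: {e, r^10, s, r^10s}; {e, r^10, rs, r^11s}; {e, r^10, r^2s, r^12s}; {e, r^10, r^3s, r^13s}; … (11 in all).
So G has 11 subgroups of order 4.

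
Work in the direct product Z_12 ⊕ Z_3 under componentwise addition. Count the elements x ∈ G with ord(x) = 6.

An element (a,b) has order lcm(ord(a), ord(b)); count pairs with lcm equal to 6.
Enumerating gives 8 such elements.

8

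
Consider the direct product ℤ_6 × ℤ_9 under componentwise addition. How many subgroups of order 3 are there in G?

|G| = 54 and 3 | 54, so subgroups of order 3 are possible by Lagrange.
The subgroups of order 3 are: {(0,0), (0,3), (0,6)}; {(0,0), (2,0), (4,0)}; {(0,0), (2,3), (4,6)}; {(0,0), (2,6), (4,3)}.
So G has 4 subgroups of order 3.

4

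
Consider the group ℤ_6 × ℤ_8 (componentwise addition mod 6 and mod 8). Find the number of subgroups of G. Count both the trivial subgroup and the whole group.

|G| = 48, so by Lagrange every subgroup order divides 48. Divisors: 1, 2, 3, 4, 6, 8, 12, 16, 24, 48.
Subgroups by order — order 1: 1; order 2: 3; order 3: 1; order 4: 3; order 6: 3; order 8: 3; order 12: 3; order 16: 1; order 24: 3; order 48: 1.
Total: 1 + 3 + 1 + 3 + 3 + 3 + 3 + 1 + 3 + 1 = 22.

22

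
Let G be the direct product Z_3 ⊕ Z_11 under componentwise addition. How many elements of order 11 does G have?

An element (a,b) has order lcm(ord(a), ord(b)); count pairs with lcm equal to 11.
Enumerating gives 10 such elements.

10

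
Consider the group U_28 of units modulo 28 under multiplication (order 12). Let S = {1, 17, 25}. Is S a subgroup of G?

17 ∈ S but its inverse 5 ∉ S, so S is not a subgroup.

No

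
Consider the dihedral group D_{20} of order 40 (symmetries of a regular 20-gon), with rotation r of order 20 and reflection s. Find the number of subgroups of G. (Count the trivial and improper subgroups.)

48

|G| = 40, so by Lagrange every subgroup order divides 40. Divisors: 1, 2, 4, 5, 8, 10, 20, 40.
Subgroups by order — order 1: 1; order 2: 21; order 4: 11; order 5: 1; order 8: 5; order 10: 5; order 20: 3; order 40: 1.
Total: 1 + 21 + 11 + 1 + 5 + 5 + 3 + 1 = 48.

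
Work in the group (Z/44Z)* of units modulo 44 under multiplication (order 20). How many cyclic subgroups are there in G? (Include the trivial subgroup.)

8

Each element a generates a cyclic subgroup ⟨a⟩; distinct elements may generate the same one (a cyclic group of order d has φ(d) generators).
Cyclic subgroups by order — order 1: 1; order 2: 3; order 5: 1; order 10: 3.
Total: 8.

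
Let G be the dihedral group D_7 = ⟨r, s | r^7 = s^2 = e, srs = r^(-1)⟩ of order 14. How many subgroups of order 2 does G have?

7

|G| = 14 and 2 | 14, so subgroups of order 2 are possible by Lagrange.
The subgroups of order 2 are: {e, r^2s}; {e, r^3s}; {e, r^4s}; {e, r^5s}; … (7 in all).
So G has 7 subgroups of order 2.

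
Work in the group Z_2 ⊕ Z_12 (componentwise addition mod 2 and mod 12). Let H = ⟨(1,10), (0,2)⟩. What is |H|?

|⟨(1,10)⟩| = 6 and |⟨(0,2)⟩| = 6, so |H| is a multiple of lcm(6, 6) = 6 and divides |G| = 24.
Closing under the operation: H = {(0,0), (0,2), (0,4), (0,6), (0,8), (0,10), (1,0), (1,2), (1,4), (1,6), (1,8), (1,10)}, so |H| = 12.

12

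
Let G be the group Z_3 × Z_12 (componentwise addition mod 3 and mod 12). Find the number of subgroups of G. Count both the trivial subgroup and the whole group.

18

|G| = 36, so by Lagrange every subgroup order divides 36. Divisors: 1, 2, 3, 4, 6, 9, 12, 18, 36.
Subgroups by order — order 1: 1; order 2: 1; order 3: 4; order 4: 1; order 6: 4; order 9: 1; order 12: 4; order 18: 1; order 36: 1.
Total: 1 + 1 + 4 + 1 + 4 + 1 + 4 + 1 + 1 = 18.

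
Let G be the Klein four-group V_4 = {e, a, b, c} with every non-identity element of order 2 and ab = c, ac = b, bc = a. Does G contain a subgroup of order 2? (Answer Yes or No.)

Yes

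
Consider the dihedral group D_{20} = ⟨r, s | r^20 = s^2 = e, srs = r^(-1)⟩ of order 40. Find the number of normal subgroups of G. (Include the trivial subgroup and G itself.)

G has 48 subgroups. Checking conjugation-invariance by order — order 1: 1/1 normal; order 2: 1/21 normal; order 4: 1/11 normal; order 5: 1/1 normal; order 8: 0/5 normal; order 10: 1/5 normal; order 20: 3/3 normal; order 40: 1/1 normal.
Total normal subgroups: 9.

9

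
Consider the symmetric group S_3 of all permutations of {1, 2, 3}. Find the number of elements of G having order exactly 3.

2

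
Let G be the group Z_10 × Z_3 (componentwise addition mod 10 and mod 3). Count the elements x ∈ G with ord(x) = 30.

An element (a,b) has order lcm(ord(a), ord(b)); count pairs with lcm equal to 30.
Enumerating gives 8 such elements.

8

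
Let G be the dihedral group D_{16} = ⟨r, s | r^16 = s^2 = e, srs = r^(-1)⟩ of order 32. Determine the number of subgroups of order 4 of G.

9

|G| = 32 and 4 | 32, so subgroups of order 4 are possible by Lagrange.
The subgroups of order 4 are: {e, r^8, r^2s, r^10s}; {e, r^8, r^3s, r^11s}; {e, r^4, r^8, r^12}; {e, r^8, r^4s, r^12s}; … (9 in all).
So G has 9 subgroups of order 4.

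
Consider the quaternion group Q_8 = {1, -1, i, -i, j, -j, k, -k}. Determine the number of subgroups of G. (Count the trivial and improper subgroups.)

|G| = 8, so by Lagrange every subgroup order divides 8. Divisors: 1, 2, 4, 8.
Subgroups by order — order 1: 1; order 2: 1; order 4: 3; order 8: 1.
Total: 1 + 1 + 3 + 1 = 6.

6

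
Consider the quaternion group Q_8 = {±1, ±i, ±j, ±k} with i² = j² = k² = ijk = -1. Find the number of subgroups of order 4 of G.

3

|G| = 8 and 4 | 8, so subgroups of order 4 are possible by Lagrange.
The subgroups of order 4 are: {1, -1, i, -i}; {1, -1, j, -j}; {1, -1, k, -k}.
So G has 3 subgroups of order 4.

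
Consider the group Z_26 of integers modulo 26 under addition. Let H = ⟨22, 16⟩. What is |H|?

13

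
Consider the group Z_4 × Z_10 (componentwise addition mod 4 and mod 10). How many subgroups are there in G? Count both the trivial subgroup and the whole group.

16

|G| = 40, so by Lagrange every subgroup order divides 40. Divisors: 1, 2, 4, 5, 8, 10, 20, 40.
Subgroups by order — order 1: 1; order 2: 3; order 4: 3; order 5: 1; order 8: 1; order 10: 3; order 20: 3; order 40: 1.
Total: 1 + 3 + 3 + 1 + 1 + 3 + 3 + 1 = 16.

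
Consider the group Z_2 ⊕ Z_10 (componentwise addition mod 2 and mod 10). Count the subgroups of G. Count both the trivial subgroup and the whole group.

10

|G| = 20, so by Lagrange every subgroup order divides 20. Divisors: 1, 2, 4, 5, 10, 20.
Subgroups by order — order 1: 1; order 2: 3; order 4: 1; order 5: 1; order 10: 3; order 20: 1.
Total: 1 + 3 + 1 + 1 + 3 + 1 = 10.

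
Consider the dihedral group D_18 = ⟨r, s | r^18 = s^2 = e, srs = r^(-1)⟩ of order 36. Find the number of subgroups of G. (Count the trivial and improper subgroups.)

|G| = 36, so by Lagrange every subgroup order divides 36. Divisors: 1, 2, 3, 4, 6, 9, 12, 18, 36.
Subgroups by order — order 1: 1; order 2: 19; order 3: 1; order 4: 9; order 6: 7; order 9: 1; order 12: 3; order 18: 3; order 36: 1.
Total: 1 + 19 + 1 + 9 + 7 + 1 + 3 + 3 + 1 = 45.

45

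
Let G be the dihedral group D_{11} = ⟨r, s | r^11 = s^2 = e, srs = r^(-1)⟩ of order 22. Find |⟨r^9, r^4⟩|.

|⟨r^9⟩| = 11 and |⟨r^4⟩| = 11, so |H| is a multiple of lcm(11, 11) = 11 and divides |G| = 22.
Closing under the operation: H = {e, r, r^2, r^3, r^4, r^5, r^6, r^7, r^8, r^9, r^10}, so |H| = 11.

11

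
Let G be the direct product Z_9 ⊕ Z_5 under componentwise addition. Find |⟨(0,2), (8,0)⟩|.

45

|⟨(0,2)⟩| = 5 and |⟨(8,0)⟩| = 9, so |H| is a multiple of lcm(5, 9) = 45 and divides |G| = 45.
Closing {(0,2), (8,0)} under the group operation gives all of G, so |H| = 45.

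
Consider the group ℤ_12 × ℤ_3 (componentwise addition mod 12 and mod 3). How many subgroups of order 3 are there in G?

|G| = 36 and 3 | 36, so subgroups of order 3 are possible by Lagrange.
The subgroups of order 3 are: {(0,0), (0,1), (0,2)}; {(0,0), (4,0), (8,0)}; {(0,0), (4,1), (8,2)}; {(0,0), (4,2), (8,1)}.
So G has 4 subgroups of order 3.

4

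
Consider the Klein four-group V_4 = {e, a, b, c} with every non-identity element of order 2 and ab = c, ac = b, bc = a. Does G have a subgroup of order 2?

2 | 4. A subgroup of order 2 is {e, a}.

Yes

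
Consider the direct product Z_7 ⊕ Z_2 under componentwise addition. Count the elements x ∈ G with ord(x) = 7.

An element (a,b) has order lcm(ord(a), ord(b)); count pairs with lcm equal to 7.
Enumerating gives 6 such elements.

6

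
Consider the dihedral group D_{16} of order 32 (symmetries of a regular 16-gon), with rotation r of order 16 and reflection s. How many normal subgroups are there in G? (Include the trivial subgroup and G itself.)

G has 36 subgroups. Checking conjugation-invariance by order — order 1: 1/1 normal; order 2: 1/17 normal; order 4: 1/9 normal; order 8: 1/5 normal; order 16: 3/3 normal; order 32: 1/1 normal.
Total normal subgroups: 8.

8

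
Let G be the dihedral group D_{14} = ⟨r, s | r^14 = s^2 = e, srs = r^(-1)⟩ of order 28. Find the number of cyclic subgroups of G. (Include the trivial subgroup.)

18

Group the elements of G by the cyclic subgroup they generate; each cyclic subgroup of order d accounts for φ(d) elements.
Cyclic subgroups by order — order 1: 1; order 2: 15; order 7: 1; order 14: 1.
Total: 18.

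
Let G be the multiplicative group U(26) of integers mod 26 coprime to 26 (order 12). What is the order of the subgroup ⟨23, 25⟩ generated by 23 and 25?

|⟨23⟩| = 6 and |⟨25⟩| = 2, so |H| is a multiple of lcm(6, 2) = 6 and divides |G| = 12.
Closing under the operation: H = {1, 3, 9, 17, 23, 25}, so |H| = 6.

6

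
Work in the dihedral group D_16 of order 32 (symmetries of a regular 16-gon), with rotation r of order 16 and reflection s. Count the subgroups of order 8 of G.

|G| = 32 and 8 | 32, so subgroups of order 8 are possible by Lagrange.
The subgroups of order 8 are: {e, r^2, r^4, r^6, r^8, r^10, r^12, r^14}; {e, r^4, r^8, r^12, r^2s, r^6s, r^10s, r^14s}; {e, r^4, r^8, r^12, r^3s, r^7s, r^11s, r^15s}; {e, r^4, r^8, r^12, s, r^4s, r^8s, r^12s}; … (5 in all).
So G has 5 subgroups of order 8.

5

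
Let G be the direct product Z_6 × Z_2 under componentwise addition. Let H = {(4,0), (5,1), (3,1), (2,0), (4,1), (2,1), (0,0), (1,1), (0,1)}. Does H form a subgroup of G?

No

|H| = 9 does not divide |G| = 12, so by Lagrange H is not a subgroup.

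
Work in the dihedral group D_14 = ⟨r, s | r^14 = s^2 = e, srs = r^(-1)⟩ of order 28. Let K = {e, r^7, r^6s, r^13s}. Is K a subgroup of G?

|K| = 4 divides |G| = 28, consistent with Lagrange.
K contains the identity, every element's inverse is in K, and K is closed under ·: it is a subgroup.

Yes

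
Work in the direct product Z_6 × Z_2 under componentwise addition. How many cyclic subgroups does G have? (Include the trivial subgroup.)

Each element a generates a cyclic subgroup ⟨a⟩; distinct elements may generate the same one (a cyclic group of order d has φ(d) generators).
Cyclic subgroups by order — order 1: 1; order 2: 3; order 3: 1; order 6: 3.
Total: 8.

8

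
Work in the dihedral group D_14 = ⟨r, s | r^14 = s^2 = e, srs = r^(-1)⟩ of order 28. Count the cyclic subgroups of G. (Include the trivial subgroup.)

A cyclic subgroup of order d is generated by each of its φ(d) elements of order d, so the cyclic subgroups of order d number (#elements of order d)/φ(d).
Cyclic subgroups by order — order 1: 1; order 2: 15; order 7: 1; order 14: 1.
Total: 18.

18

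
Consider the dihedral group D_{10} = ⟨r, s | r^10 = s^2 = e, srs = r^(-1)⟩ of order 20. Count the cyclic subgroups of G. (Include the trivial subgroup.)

14

A cyclic subgroup of order d is generated by each of its φ(d) elements of order d, so the cyclic subgroups of order d number (#elements of order d)/φ(d).
Cyclic subgroups by order — order 1: 1; order 2: 11; order 5: 1; order 10: 1.
Total: 14.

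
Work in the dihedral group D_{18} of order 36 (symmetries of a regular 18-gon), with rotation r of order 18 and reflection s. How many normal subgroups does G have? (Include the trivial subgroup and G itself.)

G has 45 subgroups. Checking conjugation-invariance by order — order 1: 1/1 normal; order 2: 1/19 normal; order 3: 1/1 normal; order 4: 0/9 normal; order 6: 1/7 normal; order 9: 1/1 normal; order 12: 0/3 normal; order 18: 3/3 normal; order 36: 1/1 normal.
Total normal subgroups: 9.

9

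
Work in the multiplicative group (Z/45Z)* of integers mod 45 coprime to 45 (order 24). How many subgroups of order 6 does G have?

3

|G| = 24 and 6 | 24, so subgroups of order 6 are possible by Lagrange.
The subgroups of order 6 are: {1, 11, 16, 26, 31, 41}; {1, 14, 16, 29, 31, 44}; {1, 4, 16, 19, 31, 34}.
So G has 3 subgroups of order 6.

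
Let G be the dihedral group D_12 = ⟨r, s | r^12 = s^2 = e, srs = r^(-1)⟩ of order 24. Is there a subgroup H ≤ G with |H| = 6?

Yes

6 | 24. A subgroup of order 6 is {e, r^2, r^4, r^6, r^8, r^10}.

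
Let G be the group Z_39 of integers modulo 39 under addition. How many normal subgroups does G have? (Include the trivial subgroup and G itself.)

4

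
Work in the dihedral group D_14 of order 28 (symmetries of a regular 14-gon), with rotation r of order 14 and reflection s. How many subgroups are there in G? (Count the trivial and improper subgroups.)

|G| = 28, so by Lagrange every subgroup order divides 28. Divisors: 1, 2, 4, 7, 14, 28.
Subgroups by order — order 1: 1; order 2: 15; order 4: 7; order 7: 1; order 14: 3; order 28: 1.
Total: 1 + 15 + 7 + 1 + 3 + 1 = 28.

28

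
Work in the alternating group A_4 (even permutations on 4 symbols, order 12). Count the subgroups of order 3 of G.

4

|G| = 12 and 3 | 12, so subgroups of order 3 are possible by Lagrange.
The subgroups of order 3 are: {e, (1 2 3), (1 3 2)}; {e, (1 2 4), (1 4 2)}; {e, (1 3 4), (1 4 3)}; {e, (2 3 4), (2 4 3)}.
So G has 4 subgroups of order 3.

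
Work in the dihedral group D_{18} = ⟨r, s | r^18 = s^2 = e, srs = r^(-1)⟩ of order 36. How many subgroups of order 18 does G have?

|G| = 36 and 18 | 36, so subgroups of order 18 are possible by Lagrange.
The subgroups of order 18 are: {e, r, r^2, r^3, r^4, r^5, r^6, r^7, r^8, r^9, r^10, r^11, r^12, r^13, r^14, r^15, r^16, r^17}; {e, r^2, r^4, r^6, r^8, r^10, r^12, r^14, r^16, s, r^2s, r^4s, r^6s, r^8s, r^10s, r^12s, r^14s, r^16s}; {e, r^2, r^4, r^6, r^8, r^10, r^12, r^14, r^16, rs, r^3s, r^5s, r^7s, r^9s, r^11s, r^13s, r^15s, r^17s}.
So G has 3 subgroups of order 18.

3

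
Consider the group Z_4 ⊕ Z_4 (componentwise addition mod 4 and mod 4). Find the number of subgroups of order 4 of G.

7

|G| = 16 and 4 | 16, so subgroups of order 4 are possible by Lagrange.
The subgroups of order 4 are: {(0,0), (0,1), (0,2), (0,3)}; {(0,0), (0,2), (2,0), (2,2)}; {(0,0), (0,2), (2,1), (2,3)}; {(0,0), (1,0), (2,0), (3,0)}; … (7 in all).
So G has 7 subgroups of order 4.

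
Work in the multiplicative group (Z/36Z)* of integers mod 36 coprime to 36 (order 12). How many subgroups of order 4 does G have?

1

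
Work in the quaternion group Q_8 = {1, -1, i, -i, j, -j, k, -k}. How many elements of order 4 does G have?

The elements of order 4 are: i, -i, j, -j, k, -k.
That's 6.

6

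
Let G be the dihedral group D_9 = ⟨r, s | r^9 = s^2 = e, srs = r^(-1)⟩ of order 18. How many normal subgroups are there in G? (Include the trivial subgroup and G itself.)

4

G has 16 subgroups. Checking conjugation-invariance by order — order 1: 1/1 normal; order 2: 0/9 normal; order 3: 1/1 normal; order 6: 0/3 normal; order 9: 1/1 normal; order 18: 1/1 normal.
Total normal subgroups: 4.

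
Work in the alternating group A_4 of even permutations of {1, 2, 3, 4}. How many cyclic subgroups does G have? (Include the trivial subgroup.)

8

Each element a generates a cyclic subgroup ⟨a⟩; distinct elements may generate the same one (a cyclic group of order d has φ(d) generators).
Cyclic subgroups by order — order 1: 1; order 2: 3; order 3: 4.
Total: 8.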